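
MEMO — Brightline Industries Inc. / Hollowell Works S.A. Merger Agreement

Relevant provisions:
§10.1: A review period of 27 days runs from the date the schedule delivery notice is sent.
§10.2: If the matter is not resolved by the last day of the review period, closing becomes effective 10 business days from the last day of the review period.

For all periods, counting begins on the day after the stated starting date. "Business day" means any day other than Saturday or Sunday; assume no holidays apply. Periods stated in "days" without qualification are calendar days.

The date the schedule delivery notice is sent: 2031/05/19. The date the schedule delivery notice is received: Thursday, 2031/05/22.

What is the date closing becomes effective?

2031/06/27

The last day of the review period: 2031/05/19 + 27 days = 2031/06/15.
The date closing becomes effective: 10 business days after Sunday, 2031/06/15, skipping weekends — Jun 16, Jun 17, Jun 18, Jun 19, Jun 20, Jun 23, Jun 24, Jun 25, Jun 26, Jun 27 — lands on Friday, 2031/06/27.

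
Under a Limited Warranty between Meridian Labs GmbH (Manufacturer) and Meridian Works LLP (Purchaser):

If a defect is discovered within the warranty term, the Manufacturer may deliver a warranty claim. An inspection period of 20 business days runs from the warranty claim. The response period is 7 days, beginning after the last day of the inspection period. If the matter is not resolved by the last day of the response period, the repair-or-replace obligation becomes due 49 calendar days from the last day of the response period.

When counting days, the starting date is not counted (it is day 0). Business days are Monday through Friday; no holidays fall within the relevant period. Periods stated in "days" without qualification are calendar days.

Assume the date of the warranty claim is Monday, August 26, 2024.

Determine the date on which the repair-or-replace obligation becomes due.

November 18, 2024

The last day of the inspection period: counting 20 business days from Monday, August 26, 2024 (Aug 27, Aug 28, Aug 29, Aug 30, …, Sep 19, Sep 20, Sep 23, skipping weekends) reaches Monday, September 23, 2024.
The last day of the response period: 7 calendar days after September 23, 2024 is September 30, 2024.
The date on which the repair-or-replace obligation becomes due: September 30, 2024 + 49 days = November 18, 2024.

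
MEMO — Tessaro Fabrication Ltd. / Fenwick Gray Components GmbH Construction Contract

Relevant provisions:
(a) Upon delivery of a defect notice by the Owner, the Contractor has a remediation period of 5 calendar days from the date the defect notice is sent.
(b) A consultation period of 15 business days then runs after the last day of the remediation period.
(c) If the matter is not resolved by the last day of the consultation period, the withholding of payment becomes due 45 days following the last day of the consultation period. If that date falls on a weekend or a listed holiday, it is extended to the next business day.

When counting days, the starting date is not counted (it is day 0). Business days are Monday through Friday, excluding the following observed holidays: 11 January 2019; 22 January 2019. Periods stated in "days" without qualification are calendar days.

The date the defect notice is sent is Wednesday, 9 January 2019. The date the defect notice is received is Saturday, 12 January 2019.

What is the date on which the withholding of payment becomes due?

The last day of the remediation period: 9 January 2019 + 5 days = 14 January 2019.
The last day of the consultation period: 15 business days after Monday, 14 January 2019, skipping weekends and the listed holiday on Jan 22 — Jan 15, Jan 16, Jan 17, Jan 18, …, Feb 1, Feb 4, Feb 5 — lands on Tuesday, 5 February 2019.
The date on which the withholding of payment becomes due: 5 February 2019 + 45 days = 22 March 2019. 22 March 2019 is a Friday and is not a listed holiday, so no roll-forward applies.

22 March 2019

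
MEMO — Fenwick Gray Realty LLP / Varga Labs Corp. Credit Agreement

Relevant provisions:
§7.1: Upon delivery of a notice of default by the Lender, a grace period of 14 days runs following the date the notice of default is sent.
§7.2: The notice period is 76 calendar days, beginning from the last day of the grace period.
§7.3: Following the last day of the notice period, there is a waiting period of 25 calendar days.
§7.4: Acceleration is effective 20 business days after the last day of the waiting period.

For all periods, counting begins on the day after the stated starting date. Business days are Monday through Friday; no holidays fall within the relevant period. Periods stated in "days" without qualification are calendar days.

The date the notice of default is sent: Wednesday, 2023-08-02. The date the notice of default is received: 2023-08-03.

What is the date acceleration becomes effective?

The last day of the grace period: 14 calendar days after 2023-08-02 is 2023-08-16.
The last day of the notice period: 2023-08-16 + 76 days = 2023-10-31.
The last day of the waiting period: 25 calendar days after 2023-10-31 is 2023-11-25.
From Saturday, 2023-11-25, 20 business days (Nov 27, Nov 28, Nov 29, Nov 30, …, Dec 20, Dec 21, Dec 22, skipping weekends) brings us to Friday, 2023-12-22, which is the date acceleration becomes effective.

2023-12-22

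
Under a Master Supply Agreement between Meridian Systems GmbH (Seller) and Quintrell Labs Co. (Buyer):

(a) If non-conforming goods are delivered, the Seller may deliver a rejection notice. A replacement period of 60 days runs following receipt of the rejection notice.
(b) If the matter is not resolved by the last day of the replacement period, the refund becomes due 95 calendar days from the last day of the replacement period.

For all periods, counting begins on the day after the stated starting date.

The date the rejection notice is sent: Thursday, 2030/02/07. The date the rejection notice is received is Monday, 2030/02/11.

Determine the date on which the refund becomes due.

2030/07/16

Adding 60 calendar days to 2030/02/11 gives 2030/04/12, which is the last day of the replacement period.
The date on which the refund becomes due: 95 calendar days after 2030/04/12 is 2030/07/16.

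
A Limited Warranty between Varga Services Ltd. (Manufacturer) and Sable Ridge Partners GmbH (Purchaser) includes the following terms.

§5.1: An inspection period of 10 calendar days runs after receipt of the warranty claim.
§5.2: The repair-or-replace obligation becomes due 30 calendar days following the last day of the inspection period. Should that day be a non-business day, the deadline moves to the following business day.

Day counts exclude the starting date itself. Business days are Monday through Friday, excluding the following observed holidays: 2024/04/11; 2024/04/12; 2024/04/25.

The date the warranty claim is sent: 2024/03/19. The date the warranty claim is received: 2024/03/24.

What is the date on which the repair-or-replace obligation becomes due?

2024/05/03

Adding 10 calendar days to 2024/03/24 gives 2024/04/03, which is the last day of the inspection period.
Adding 30 calendar days to 2024/04/03 gives 2024/05/03, which is the date on which the repair-or-replace obligation becomes due. 2024/05/03 is a Friday and is not a listed holiday, so no roll-forward applies.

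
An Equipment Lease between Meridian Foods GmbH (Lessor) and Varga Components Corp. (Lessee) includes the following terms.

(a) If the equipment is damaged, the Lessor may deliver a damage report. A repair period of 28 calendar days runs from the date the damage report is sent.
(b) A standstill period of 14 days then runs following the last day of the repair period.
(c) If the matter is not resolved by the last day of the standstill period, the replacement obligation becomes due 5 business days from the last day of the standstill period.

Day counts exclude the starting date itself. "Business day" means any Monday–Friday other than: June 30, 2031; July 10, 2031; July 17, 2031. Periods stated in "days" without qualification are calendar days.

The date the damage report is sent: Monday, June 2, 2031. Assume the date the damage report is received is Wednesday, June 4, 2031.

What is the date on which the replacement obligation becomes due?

July 22, 2031

Adding 28 calendar days to June 2, 2031 gives June 30, 2031, which is the last day of the repair period.
The last day of the standstill period: June 30, 2031 + 14 days = July 14, 2031.
From Monday, July 14, 2031, 5 business days (Jul 15, Jul 16, Jul 18, Jul 21, Jul 22, skipping weekends and the listed holiday on Jul 17) brings us to Tuesday, July 22, 2031, which is the date on which the replacement obligation becomes due.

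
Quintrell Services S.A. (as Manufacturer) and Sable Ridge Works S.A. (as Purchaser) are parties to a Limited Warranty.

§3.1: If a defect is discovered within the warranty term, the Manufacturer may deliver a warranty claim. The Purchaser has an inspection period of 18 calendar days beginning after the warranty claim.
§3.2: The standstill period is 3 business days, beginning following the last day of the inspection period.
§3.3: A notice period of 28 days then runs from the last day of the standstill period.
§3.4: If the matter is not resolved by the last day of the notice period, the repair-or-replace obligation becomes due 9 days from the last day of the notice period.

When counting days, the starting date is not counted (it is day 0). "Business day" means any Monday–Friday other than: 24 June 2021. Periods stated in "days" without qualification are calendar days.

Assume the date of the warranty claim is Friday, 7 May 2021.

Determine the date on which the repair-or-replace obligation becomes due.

Adding 18 calendar days to 7 May 2021 gives 25 May 2021, which is the last day of the inspection period.
The last day of the standstill period: counting 3 business days from Tuesday, 25 May 2021 (May 26, May 27, May 28, skipping weekends) reaches Friday, 28 May 2021.
The last day of the notice period: 28 calendar days after 28 May 2021 is 25 June 2021.
Adding 9 calendar days to 25 June 2021 gives 4 July 2021, which is the date on which the repair-or-replace obligation becomes due.

4 July 2021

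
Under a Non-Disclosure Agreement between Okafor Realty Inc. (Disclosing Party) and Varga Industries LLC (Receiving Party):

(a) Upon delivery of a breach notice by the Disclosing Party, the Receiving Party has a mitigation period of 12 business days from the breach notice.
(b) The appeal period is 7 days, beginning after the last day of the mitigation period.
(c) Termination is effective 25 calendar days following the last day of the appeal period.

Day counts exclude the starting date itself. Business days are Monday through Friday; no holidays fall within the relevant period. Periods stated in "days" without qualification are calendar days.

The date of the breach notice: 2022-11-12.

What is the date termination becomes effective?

The last day of the mitigation period: counting 12 business days from Saturday, 2022-11-12 (Nov 14, Nov 15, Nov 16, Nov 17, …, Nov 25, Nov 28, Nov 29, skipping weekends) reaches Tuesday, 2022-11-29.
The last day of the appeal period: 7 calendar days after 2022-11-29 is 2022-12-06.
The date termination becomes effective: 2022-12-06 + 25 days = 2022-12-31.

2022-12-31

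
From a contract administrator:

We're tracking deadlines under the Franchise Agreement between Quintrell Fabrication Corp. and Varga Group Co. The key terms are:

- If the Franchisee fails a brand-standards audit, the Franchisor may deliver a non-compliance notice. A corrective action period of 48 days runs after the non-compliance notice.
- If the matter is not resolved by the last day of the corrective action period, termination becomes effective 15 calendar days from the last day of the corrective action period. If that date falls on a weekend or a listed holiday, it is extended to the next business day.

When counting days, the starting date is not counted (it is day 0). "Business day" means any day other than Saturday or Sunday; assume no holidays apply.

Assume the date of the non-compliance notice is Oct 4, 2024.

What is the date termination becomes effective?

Dec 6, 2024

Adding 48 calendar days to Oct 4, 2024 gives Nov 21, 2024, which is the last day of the corrective action period.
Adding 15 calendar days to Nov 21, 2024 gives Dec 6, 2024, which is the date termination becomes effective. Dec 6, 2024 is a Friday, so no roll-forward applies.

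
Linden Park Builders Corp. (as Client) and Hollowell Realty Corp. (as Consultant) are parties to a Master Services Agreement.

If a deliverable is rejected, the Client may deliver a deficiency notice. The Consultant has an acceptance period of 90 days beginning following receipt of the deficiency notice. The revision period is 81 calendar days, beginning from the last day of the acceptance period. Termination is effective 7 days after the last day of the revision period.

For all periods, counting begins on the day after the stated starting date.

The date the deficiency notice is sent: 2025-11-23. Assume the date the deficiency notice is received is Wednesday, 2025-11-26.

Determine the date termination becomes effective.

Adding 90 calendar days to 2025-11-26 gives 2026-02-24, which is the last day of the acceptance period.
The last day of the revision period: 81 calendar days after 2026-02-24 is 2026-05-16.
Adding 7 calendar days to 2026-05-16 gives 2026-05-23, which is the date termination becomes effective.

2026-05-23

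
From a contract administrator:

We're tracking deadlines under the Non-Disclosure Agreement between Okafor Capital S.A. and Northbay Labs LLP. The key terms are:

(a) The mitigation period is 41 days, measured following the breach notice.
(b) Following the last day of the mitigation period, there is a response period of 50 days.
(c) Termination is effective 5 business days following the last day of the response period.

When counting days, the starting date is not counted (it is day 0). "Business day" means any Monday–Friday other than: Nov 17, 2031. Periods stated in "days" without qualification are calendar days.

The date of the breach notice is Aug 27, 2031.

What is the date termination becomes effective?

Dec 3, 2031

The last day of the mitigation period: 41 calendar days after Aug 27, 2031 is Oct 7, 2031.
The last day of the response period: 50 calendar days after Oct 7, 2031 is Nov 26, 2031.
The date termination becomes effective: 5 business days after Wednesday, Nov 26, 2031, skipping weekends — Nov 27, Nov 28, Dec 1, Dec 2, Dec 3 — lands on Wednesday, Dec 3, 2031.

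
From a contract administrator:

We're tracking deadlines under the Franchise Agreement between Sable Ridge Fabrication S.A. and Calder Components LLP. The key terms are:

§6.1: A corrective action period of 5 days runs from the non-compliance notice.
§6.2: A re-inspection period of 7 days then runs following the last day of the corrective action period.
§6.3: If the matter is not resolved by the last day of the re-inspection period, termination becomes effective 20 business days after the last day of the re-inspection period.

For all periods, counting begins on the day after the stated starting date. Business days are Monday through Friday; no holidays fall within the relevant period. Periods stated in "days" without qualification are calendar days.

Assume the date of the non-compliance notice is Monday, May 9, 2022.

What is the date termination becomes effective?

The last day of the corrective action period: May 9, 2022 + 5 days = May 14, 2022.
The last day of the re-inspection period: 7 calendar days after May 14, 2022 is May 21, 2022.
From Saturday, May 21, 2022, 20 business days (May 23, May 24, May 25, May 26, …, Jun 15, Jun 16, Jun 17, skipping weekends) brings us to Friday, June 17, 2022, which is the date termination becomes effective.

June 17, 2022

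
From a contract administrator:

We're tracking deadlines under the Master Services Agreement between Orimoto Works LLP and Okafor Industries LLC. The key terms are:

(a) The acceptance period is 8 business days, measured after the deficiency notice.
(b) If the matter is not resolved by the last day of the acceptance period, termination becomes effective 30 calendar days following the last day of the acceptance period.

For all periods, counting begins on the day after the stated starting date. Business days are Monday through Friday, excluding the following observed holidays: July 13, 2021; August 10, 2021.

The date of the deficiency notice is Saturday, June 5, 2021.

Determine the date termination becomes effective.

July 16, 2021

The last day of the acceptance period: counting 8 business days from Saturday, June 5, 2021 (Jun 7, Jun 8, Jun 9, Jun 10, Jun 11, Jun 14, Jun 15, Jun 16, skipping weekends) reaches Wednesday, June 16, 2021.
The date termination becomes effective: June 16, 2021 + 30 days = July 16, 2021.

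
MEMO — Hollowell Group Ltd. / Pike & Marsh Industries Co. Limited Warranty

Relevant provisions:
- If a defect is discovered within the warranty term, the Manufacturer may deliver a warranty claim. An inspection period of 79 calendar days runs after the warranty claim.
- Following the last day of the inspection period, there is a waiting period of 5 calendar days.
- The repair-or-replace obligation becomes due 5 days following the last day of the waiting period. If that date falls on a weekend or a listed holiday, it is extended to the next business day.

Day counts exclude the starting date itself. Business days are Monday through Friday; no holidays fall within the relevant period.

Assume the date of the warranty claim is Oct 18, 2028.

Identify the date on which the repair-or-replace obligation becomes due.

Jan 15, 2029

Adding 79 calendar days to Oct 18, 2028 gives Jan 5, 2029, which is the last day of the inspection period.
The last day of the waiting period: 5 calendar days after Jan 5, 2029 is Jan 10, 2029.
The date on which the repair-or-replace obligation becomes due: Jan 10, 2029 + 5 days = Jan 15, 2029. Jan 15, 2029 is a Monday, so no roll-forward applies.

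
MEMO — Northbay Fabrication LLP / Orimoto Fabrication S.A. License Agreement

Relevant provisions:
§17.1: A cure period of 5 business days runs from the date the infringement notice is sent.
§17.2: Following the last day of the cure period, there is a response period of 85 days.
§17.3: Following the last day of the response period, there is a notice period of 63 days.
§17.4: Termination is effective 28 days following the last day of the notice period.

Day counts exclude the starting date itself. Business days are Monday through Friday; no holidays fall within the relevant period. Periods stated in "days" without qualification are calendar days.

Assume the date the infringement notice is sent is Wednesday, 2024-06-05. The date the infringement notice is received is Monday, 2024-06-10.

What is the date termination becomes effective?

2024-12-05

The last day of the cure period: counting 5 business days from Wednesday, 2024-06-05 (Jun 6, Jun 7, Jun 10, Jun 11, Jun 12, skipping weekends) reaches Wednesday, 2024-06-12.
The last day of the response period: 2024-06-12 + 85 days = 2024-09-05.
The last day of the notice period: 63 calendar days after 2024-09-05 is 2024-11-07.
The date termination becomes effective: 2024-11-07 + 28 days = 2024-12-05.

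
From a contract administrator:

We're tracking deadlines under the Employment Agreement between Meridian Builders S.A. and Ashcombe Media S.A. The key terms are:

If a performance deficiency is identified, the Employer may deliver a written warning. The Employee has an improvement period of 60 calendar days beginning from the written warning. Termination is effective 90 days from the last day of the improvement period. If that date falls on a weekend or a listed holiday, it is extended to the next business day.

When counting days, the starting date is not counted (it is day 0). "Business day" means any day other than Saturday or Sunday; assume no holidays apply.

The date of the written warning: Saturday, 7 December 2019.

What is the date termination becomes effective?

Adding 60 calendar days to 7 December 2019 gives 5 February 2020, which is the last day of the improvement period.
The date termination becomes effective: 5 February 2020 + 90 days = 5 May 2020. 5 May 2020 is a Tuesday, so no roll-forward applies.

5 May 2020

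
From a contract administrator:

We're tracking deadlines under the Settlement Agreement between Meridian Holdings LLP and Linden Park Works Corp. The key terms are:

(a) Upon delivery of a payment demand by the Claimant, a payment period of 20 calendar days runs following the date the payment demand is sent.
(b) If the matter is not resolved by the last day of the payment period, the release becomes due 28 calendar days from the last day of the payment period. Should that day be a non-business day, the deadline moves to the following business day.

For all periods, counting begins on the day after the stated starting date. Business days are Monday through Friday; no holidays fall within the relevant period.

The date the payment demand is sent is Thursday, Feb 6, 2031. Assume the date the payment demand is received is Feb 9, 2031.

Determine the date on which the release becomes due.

Mar 26, 2031

The last day of the payment period: 20 calendar days after Feb 6, 2031 is Feb 26, 2031.
The date on which the release becomes due: Feb 26, 2031 + 28 days = Mar 26, 2031. Mar 26, 2031 is a Wednesday, so no roll-forward applies.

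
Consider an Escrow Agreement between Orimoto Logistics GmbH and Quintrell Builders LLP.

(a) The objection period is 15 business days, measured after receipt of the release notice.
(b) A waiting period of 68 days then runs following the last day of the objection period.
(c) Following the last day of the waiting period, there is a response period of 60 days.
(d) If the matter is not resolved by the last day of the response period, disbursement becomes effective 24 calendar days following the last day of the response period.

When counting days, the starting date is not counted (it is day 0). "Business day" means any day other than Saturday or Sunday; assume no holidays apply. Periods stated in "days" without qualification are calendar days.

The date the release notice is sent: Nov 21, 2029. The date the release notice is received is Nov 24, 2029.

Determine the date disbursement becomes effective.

May 15, 2030

The last day of the objection period: 15 business days after Saturday, Nov 24, 2029, skipping weekends — Nov 26, Nov 27, Nov 28, Nov 29, …, Dec 12, Dec 13, Dec 14 — lands on Friday, Dec 14, 2029.
The last day of the waiting period: Dec 14, 2029 + 68 days = Feb 20, 2030.
The last day of the response period: 60 calendar days after Feb 20, 2030 is Apr 21, 2030.
The date disbursement becomes effective: Apr 21, 2030 + 24 days = May 15, 2030.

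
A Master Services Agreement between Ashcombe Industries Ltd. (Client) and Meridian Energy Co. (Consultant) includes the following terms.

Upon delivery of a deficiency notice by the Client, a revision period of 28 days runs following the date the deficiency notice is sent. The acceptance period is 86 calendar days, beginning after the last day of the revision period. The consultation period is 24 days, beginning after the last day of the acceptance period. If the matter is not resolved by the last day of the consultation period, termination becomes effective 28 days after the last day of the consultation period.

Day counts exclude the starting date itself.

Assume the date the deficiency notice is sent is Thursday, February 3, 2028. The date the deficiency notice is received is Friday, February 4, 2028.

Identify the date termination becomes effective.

July 18, 2028

The last day of the revision period: February 3, 2028 + 28 days = March 2, 2028.
The last day of the acceptance period: 86 calendar days after March 2, 2028 is May 27, 2028.
Adding 24 calendar days to May 27, 2028 gives June 20, 2028, which is the last day of the consultation period.
Adding 28 calendar days to June 20, 2028 gives July 18, 2028, which is the date termination becomes effective.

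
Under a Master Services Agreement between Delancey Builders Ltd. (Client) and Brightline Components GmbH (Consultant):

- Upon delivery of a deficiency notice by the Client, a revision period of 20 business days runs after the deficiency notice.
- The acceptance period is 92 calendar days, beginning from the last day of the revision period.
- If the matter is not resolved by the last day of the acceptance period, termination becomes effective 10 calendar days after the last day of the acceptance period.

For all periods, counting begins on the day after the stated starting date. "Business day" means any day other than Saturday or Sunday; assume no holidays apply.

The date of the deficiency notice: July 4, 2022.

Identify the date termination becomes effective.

November 11, 2022

From Monday, July 4, 2022, 20 business days (Jul 5, Jul 6, Jul 7, Jul 8, …, Jul 28, Jul 29, Aug 1, skipping weekends) brings us to Monday, August 1, 2022, which is the last day of the revision period.
The last day of the acceptance period: August 1, 2022 + 92 days = November 1, 2022.
The date termination becomes effective: 10 calendar days after November 1, 2022 is November 11, 2022.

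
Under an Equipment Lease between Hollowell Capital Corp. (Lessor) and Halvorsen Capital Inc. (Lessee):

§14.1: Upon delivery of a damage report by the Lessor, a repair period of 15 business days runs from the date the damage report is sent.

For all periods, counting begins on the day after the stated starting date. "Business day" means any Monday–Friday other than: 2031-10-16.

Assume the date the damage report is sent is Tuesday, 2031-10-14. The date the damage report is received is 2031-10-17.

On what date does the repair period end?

From Tuesday, 2031-10-14, 15 business days (Oct 15, Oct 17, Oct 20, Oct 21, …, Nov 3, Nov 4, Nov 5, skipping weekends and the listed holiday on Oct 16) brings us to Wednesday, 2031-11-05, which is the last day of the repair period.

2031-11-05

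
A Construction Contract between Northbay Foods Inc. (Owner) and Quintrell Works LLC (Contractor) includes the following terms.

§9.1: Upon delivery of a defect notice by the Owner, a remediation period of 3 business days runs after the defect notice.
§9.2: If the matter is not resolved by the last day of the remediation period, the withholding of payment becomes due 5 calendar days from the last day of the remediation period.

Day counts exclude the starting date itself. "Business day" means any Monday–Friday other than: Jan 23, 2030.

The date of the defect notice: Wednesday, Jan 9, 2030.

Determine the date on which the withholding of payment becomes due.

Jan 19, 2030

From Wednesday, Jan 9, 2030, 3 business days (Jan 10, Jan 11, Jan 14, skipping weekends) brings us to Monday, Jan 14, 2030, which is the last day of the remediation period.
Adding 5 calendar days to Jan 14, 2030 gives Jan 19, 2030, which is the date on which the withholding of payment becomes due.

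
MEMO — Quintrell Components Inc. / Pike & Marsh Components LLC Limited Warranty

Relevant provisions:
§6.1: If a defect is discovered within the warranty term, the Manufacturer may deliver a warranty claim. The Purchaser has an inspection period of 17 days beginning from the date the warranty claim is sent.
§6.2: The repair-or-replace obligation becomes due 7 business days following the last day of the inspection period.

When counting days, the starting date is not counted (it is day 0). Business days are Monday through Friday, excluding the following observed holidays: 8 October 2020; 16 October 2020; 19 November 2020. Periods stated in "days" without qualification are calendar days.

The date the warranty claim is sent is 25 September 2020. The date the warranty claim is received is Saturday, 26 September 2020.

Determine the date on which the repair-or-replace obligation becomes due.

Adding 17 calendar days to 25 September 2020 gives 12 October 2020, which is the last day of the inspection period.
The date on which the repair-or-replace obligation becomes due: counting 7 business days from Monday, 12 October 2020 (Oct 13, Oct 14, Oct 15, Oct 19, Oct 20, Oct 21, Oct 22, skipping weekends and the listed holiday on Oct 16) reaches Thursday, 22 October 2020.

22 October 2020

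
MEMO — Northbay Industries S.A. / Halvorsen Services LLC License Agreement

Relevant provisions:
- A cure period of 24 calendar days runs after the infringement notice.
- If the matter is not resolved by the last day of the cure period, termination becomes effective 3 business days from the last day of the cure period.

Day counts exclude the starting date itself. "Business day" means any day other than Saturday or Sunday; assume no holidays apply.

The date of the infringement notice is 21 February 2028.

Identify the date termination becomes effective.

21 March 2028

The last day of the cure period: 21 February 2028 + 24 days = 16 March 2028.
From Thursday, 16 March 2028, 3 business days (Mar 17, Mar 20, Mar 21, skipping weekends) brings us to Tuesday, 21 March 2028, which is the date termination becomes effective.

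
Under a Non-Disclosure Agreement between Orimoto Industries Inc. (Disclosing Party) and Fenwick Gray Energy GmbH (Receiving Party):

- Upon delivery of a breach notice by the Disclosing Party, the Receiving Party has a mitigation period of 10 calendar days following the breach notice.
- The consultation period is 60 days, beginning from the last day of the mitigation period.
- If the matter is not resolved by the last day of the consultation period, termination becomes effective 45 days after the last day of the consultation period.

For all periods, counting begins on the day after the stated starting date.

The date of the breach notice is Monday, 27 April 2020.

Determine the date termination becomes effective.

The last day of the mitigation period: 27 April 2020 + 10 days = 7 May 2020.
Adding 60 calendar days to 7 May 2020 gives 6 July 2020, which is the last day of the consultation period.
Adding 45 calendar days to 6 July 2020 gives 20 August 2020, which is the date termination becomes effective.

20 August 2020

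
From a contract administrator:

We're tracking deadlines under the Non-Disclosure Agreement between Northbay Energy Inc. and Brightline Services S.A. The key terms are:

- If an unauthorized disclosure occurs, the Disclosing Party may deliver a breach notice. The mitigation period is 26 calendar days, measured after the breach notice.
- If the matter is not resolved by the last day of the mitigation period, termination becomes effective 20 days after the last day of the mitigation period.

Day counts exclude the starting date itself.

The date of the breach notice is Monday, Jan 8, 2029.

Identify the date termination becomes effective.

The last day of the mitigation period: Jan 8, 2029 + 26 days = Feb 3, 2029.
Adding 20 calendar days to Feb 3, 2029 gives Feb 23, 2029, which is the date termination becomes effective.

Feb 23, 2029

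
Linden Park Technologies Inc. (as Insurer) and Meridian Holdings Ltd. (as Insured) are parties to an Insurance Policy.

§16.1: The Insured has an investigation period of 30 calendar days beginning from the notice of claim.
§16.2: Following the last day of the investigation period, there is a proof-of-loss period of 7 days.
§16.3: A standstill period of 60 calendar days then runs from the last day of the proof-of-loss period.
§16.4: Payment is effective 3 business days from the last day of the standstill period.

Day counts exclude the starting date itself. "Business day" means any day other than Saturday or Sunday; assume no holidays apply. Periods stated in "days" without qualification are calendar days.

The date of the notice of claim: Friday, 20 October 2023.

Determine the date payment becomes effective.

30 January 2024

Adding 30 calendar days to 20 October 2023 gives 19 November 2023, which is the last day of the investigation period.
Adding 7 calendar days to 19 November 2023 gives 26 November 2023, which is the last day of the proof-of-loss period.
The last day of the standstill period: 26 November 2023 + 60 days = 25 January 2024.
From Thursday, 25 January 2024, 3 business days (Jan 26, Jan 29, Jan 30, skipping weekends) brings us to Tuesday, 30 January 2024, which is the date payment becomes effective.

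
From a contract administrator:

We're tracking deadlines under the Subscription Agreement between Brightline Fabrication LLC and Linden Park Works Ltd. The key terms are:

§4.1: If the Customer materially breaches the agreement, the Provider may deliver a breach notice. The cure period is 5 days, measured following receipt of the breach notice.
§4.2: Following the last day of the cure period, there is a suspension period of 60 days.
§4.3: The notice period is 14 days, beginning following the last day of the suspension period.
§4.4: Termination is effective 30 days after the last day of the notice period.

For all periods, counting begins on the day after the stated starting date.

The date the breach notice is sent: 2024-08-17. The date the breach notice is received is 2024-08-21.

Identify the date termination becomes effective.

The last day of the cure period: 5 calendar days after 2024-08-21 is 2024-08-26.
The last day of the suspension period: 60 calendar days after 2024-08-26 is 2024-10-25.
The last day of the notice period: 14 calendar days after 2024-10-25 is 2024-11-08.
The date termination becomes effective: 2024-11-08 + 30 days = 2024-12-08.

2024-12-08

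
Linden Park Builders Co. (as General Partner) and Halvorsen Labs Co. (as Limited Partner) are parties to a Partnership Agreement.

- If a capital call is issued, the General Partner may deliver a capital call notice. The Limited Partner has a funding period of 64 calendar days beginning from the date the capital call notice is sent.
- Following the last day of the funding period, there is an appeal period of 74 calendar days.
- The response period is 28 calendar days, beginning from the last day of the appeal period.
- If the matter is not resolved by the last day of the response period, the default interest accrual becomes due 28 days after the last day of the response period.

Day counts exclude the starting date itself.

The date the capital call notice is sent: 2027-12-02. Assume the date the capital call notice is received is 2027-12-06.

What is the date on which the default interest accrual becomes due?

The last day of the funding period: 64 calendar days after 2027-12-02 is 2028-02-04.
The last day of the appeal period: 74 calendar days after 2028-02-04 is 2028-04-18.
The last day of the response period: 2028-04-18 + 28 days = 2028-05-16.
Adding 28 calendar days to 2028-05-16 gives 2028-06-13, which is the date on which the default interest accrual becomes due.

2028-06-13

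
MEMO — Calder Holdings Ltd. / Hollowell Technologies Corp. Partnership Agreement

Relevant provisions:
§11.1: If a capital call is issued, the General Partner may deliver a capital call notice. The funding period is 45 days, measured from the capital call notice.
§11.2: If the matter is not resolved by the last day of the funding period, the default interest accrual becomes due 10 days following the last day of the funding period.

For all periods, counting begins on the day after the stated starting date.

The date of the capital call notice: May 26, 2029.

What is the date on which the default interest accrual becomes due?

Adding 45 calendar days to May 26, 2029 gives Jul 10, 2029, which is the last day of the funding period.
Adding 10 calendar days to Jul 10, 2029 gives Jul 20, 2029, which is the date on which the default interest accrual becomes due.

Jul 20, 2029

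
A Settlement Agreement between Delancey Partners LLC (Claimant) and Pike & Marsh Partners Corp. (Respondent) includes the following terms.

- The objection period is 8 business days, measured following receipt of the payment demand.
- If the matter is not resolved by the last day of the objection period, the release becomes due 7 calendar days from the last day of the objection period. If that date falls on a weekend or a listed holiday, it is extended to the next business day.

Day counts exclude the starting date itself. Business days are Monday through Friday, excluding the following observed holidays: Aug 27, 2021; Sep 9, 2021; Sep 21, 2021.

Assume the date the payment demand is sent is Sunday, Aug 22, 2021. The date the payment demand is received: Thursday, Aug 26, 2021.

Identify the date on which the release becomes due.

The last day of the objection period: counting 8 business days from Thursday, Aug 26, 2021 (Aug 30, Aug 31, Sep 1, Sep 2, Sep 3, Sep 6, Sep 7, Sep 8, skipping weekends and the listed holiday on Aug 27) reaches Wednesday, Sep 8, 2021.
The date on which the release becomes due: 7 calendar days after Sep 8, 2021 is Sep 15, 2021. Sep 15, 2021 is a Wednesday and is not a listed holiday, so no roll-forward applies.

Sep 15, 2021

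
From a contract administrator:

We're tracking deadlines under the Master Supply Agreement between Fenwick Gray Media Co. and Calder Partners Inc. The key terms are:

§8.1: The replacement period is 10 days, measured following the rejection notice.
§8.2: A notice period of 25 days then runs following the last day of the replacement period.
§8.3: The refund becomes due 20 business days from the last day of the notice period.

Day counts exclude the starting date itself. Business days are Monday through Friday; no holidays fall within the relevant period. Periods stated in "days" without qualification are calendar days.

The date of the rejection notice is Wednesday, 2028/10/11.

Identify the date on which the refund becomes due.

2028/12/13

The last day of the replacement period: 10 calendar days after 2028/10/11 is 2028/10/21.
The last day of the notice period: 2028/10/21 + 25 days = 2028/11/15.
The date on which the refund becomes due: 20 business days after Wednesday, 2028/11/15, skipping weekends — Nov 16, Nov 17, Nov 20, Nov 21, …, Dec 11, Dec 12, Dec 13 — lands on Wednesday, 2028/12/13.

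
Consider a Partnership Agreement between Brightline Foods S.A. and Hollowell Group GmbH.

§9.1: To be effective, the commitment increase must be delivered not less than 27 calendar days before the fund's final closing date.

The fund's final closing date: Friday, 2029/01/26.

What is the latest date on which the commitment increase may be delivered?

2028/12/30

2029/01/26 minus 27 days is 2028/12/30.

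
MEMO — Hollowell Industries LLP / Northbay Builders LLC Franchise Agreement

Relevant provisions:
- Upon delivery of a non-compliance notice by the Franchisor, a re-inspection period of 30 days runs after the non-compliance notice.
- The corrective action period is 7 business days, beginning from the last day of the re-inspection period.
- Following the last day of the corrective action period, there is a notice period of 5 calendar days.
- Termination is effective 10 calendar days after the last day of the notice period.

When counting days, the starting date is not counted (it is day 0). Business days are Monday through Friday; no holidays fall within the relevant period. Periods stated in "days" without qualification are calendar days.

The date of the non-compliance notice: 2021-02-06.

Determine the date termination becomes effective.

The last day of the re-inspection period: 30 calendar days after 2021-02-06 is 2021-03-08.
The last day of the corrective action period: 7 business days after Monday, 2021-03-08, skipping weekends — Mar 9, Mar 10, Mar 11, Mar 12, Mar 15, Mar 16, Mar 17 — lands on Wednesday, 2021-03-17.
The last day of the notice period: 5 calendar days after 2021-03-17 is 2021-03-22.
The date termination becomes effective: 2021-03-22 + 10 days = 2021-04-01.

2021-04-01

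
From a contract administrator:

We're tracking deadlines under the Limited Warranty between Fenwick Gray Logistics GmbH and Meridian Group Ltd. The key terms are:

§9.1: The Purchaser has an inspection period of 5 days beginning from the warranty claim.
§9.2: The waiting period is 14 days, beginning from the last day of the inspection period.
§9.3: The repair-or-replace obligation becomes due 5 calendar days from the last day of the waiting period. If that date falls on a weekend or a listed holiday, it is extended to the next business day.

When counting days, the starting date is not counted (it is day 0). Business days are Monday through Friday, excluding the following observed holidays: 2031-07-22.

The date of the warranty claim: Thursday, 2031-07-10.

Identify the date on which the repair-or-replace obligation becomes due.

2031-08-04

The last day of the inspection period: 5 calendar days after 2031-07-10 is 2031-07-15.
The last day of the waiting period: 14 calendar days after 2031-07-15 is 2031-07-29.
The date on which the repair-or-replace obligation becomes due: 2031-07-29 + 5 days = 2031-08-03. That falls on a Sunday, so it rolls to the next business day, Monday, 2031-08-04.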